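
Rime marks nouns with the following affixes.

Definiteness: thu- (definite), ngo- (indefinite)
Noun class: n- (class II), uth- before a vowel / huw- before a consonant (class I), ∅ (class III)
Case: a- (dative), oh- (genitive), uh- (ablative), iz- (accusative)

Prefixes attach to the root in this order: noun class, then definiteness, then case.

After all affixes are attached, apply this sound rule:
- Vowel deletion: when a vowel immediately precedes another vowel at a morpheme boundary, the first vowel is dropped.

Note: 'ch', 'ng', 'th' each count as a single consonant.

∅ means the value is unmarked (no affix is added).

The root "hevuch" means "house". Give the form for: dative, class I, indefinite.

angohuwhevuch

Attach noun class class I huw- (before consonant 'h') → huwhevuch.
Attach definiteness indefinite ngo- → ngohuwhevuch.
Attach case dative a- → angohuwhevuch.
Vowel deletion: no change.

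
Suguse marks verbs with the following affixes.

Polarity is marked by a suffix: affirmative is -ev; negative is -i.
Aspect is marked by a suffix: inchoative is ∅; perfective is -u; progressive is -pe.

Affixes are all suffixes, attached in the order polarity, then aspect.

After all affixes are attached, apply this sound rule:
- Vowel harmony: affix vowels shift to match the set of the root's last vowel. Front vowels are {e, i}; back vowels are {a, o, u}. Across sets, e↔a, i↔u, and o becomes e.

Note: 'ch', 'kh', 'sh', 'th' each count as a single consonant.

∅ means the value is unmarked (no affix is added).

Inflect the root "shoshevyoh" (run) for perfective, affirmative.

shoshevyohavu

Attach polarity affirmative -ev → shoshevyohev.
Attach aspect perfective -u → shoshevyohevu.
Apply vowel harmony: shoshevyohevu → shoshevyohavu.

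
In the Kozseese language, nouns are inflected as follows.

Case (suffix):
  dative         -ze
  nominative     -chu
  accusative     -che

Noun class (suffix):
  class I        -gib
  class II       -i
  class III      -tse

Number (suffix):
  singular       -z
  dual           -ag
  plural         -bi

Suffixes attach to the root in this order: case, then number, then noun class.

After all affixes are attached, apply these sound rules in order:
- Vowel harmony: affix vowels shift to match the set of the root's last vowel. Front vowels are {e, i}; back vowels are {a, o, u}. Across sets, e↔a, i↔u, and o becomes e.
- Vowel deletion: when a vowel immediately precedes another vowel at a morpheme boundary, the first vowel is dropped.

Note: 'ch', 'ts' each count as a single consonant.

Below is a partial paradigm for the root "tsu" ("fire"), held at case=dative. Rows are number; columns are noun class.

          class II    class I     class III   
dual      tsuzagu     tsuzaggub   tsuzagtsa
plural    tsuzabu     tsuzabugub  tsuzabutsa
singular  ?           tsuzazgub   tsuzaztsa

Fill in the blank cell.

tsuzazu

Attach case dative -ze → tsuze.
Attach number singular -z → tsuzez.
Attach noun class class II -i → tsuzezi.
Apply vowel harmony: tsuzezi → tsuzazu.
Vowel deletion: no change.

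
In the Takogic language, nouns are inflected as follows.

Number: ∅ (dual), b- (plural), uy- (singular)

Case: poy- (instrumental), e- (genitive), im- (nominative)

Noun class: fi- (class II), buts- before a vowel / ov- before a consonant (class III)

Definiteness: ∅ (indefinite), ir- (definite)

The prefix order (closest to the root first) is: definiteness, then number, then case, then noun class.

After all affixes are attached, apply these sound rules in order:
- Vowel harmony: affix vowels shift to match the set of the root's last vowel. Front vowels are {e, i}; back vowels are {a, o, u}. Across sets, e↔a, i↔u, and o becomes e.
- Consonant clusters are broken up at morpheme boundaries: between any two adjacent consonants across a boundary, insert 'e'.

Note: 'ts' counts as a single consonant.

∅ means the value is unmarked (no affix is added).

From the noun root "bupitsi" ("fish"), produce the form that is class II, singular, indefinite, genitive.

fieiyebupitsi

definiteness = indefinite: zero marking, form stays bupitsi.
Attach number singular uy- → uybupitsi.
Attach case genitive e- → euybupitsi.
Attach noun class class II fi- → fieuybupitsi.
Apply vowel harmony: fieuybupitsi → fieiybupitsi.
Apply epenthesis: fieiybupitsi → fieiyebupitsi.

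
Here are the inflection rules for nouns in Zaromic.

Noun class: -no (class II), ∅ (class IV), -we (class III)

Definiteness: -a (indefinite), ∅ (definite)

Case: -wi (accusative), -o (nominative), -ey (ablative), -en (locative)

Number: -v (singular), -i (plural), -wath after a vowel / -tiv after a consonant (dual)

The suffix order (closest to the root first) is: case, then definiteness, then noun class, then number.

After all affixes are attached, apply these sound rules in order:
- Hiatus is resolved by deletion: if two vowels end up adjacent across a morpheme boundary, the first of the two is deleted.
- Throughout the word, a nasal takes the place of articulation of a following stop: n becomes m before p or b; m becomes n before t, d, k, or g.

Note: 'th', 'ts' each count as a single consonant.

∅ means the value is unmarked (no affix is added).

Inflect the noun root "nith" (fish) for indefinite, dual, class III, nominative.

Attach case nominative -o → nitho.
Attach definiteness indefinite -a → nithoa.
Attach noun class class III -we → nithoawe.
Attach number dual -wath (after vowel 'e') → nithoawewath.
Apply vowel deletion: nithoawewath → nithawewath.
Nasal assimilation: no change.

nithawewath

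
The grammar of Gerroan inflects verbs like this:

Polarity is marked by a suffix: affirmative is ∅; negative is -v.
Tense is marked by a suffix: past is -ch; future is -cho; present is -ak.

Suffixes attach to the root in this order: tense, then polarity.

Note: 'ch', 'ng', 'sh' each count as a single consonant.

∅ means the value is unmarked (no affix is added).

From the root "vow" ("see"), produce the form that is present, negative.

vowakv

Attach tense present -ak → vowak.
Attach polarity negative -v → vowakv.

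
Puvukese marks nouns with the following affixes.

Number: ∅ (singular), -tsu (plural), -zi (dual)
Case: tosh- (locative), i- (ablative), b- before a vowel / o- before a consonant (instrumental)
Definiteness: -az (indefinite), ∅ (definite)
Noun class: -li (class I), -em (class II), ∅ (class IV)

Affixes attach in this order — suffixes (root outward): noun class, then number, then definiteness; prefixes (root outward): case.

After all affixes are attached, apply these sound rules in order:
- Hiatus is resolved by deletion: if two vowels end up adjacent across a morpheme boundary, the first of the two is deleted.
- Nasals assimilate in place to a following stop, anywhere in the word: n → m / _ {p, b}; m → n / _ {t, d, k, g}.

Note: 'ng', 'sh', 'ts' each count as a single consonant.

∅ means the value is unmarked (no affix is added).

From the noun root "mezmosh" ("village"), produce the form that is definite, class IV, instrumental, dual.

Attach case instrumental o- (before consonant 'm') → omezmosh.
noun class = class IV: zero marking, form stays omezmosh.
Attach number dual -zi → omezmoshzi.
definiteness = definite: zero marking, form stays omezmoshzi.
Vowel deletion: no change.
Nasal assimilation: no change.

omezmoshzi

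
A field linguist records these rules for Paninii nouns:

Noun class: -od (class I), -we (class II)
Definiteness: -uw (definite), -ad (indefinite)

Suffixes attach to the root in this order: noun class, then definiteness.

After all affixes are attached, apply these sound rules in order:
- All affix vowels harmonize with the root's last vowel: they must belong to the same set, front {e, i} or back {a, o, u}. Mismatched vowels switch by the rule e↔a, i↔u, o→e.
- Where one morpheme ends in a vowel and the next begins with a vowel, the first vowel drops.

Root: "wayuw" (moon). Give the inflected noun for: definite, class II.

Attach noun class class II -we → wayuwwe.
Attach definiteness definite -uw → wayuwweuw.
Apply vowel harmony: wayuwweuw → wayuwwauw.
Apply vowel deletion: wayuwwauw → wayuwwuw.

wayuwwuw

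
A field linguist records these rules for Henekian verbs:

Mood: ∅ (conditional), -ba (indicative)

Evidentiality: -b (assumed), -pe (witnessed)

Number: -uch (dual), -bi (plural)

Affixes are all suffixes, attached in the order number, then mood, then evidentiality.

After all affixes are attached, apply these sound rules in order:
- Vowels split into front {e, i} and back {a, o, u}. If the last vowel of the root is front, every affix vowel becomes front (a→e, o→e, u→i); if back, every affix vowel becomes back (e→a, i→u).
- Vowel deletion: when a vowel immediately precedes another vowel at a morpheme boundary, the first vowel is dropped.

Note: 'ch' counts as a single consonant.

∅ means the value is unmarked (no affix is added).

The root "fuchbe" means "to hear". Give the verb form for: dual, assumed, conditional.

Attach number dual -uch → fuchbeuch.
mood = conditional: zero marking, form stays fuchbeuch.
Attach evidentiality assumed -b → fuchbeuchb.
Apply vowel harmony: fuchbeuchb → fuchbeichb.
Apply vowel deletion: fuchbeichb → fuchbichb.

fuchbichb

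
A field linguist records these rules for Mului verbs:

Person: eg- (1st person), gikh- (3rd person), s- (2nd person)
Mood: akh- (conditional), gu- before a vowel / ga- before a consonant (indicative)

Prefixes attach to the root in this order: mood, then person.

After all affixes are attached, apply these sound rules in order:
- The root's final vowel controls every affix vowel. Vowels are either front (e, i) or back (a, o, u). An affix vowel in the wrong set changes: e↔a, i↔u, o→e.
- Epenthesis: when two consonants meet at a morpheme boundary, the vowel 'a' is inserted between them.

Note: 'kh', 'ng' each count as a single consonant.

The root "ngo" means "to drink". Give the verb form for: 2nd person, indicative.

sagango

Attach mood indicative ga- (before consonant 'ng') → gango.
Attach person 2nd person s- → sgango.
Vowel harmony: no change.
Apply epenthesis: sgango → sagango.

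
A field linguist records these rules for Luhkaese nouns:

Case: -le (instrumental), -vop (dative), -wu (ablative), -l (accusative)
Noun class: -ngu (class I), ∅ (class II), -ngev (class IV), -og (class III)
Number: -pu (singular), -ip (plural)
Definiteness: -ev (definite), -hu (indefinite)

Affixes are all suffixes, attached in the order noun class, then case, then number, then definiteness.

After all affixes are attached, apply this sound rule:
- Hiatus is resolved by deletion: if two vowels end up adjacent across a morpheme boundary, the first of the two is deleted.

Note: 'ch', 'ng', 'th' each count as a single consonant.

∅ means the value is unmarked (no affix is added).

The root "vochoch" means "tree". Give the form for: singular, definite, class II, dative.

vochochvoppev

noun class = class II: zero marking, form stays vochoch.
Attach case dative -vop → vochochvop.
Attach number singular -pu → vochochvoppu.
Attach definiteness definite -ev → vochochvoppuev.
Apply vowel deletion: vochochvoppuev → vochochvoppev.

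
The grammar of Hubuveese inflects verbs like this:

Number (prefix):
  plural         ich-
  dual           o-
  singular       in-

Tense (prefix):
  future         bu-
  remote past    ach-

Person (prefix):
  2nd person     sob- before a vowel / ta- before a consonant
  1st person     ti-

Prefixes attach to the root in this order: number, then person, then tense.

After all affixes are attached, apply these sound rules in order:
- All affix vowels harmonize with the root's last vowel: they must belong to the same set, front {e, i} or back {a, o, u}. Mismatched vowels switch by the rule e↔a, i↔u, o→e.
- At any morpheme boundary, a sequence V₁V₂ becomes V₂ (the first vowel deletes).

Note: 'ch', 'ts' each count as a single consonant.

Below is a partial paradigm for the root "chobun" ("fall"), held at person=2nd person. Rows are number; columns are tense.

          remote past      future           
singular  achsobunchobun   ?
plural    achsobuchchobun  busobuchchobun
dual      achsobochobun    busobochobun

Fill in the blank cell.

Attach number singular in- → inchobun.
Attach person 2nd person sob- (before vowel 'i') → sobinchobun.
Attach tense future bu- → busobinchobun.
Apply vowel harmony: busobinchobun → busobunchobun.
Vowel deletion: no change.

busobunchobun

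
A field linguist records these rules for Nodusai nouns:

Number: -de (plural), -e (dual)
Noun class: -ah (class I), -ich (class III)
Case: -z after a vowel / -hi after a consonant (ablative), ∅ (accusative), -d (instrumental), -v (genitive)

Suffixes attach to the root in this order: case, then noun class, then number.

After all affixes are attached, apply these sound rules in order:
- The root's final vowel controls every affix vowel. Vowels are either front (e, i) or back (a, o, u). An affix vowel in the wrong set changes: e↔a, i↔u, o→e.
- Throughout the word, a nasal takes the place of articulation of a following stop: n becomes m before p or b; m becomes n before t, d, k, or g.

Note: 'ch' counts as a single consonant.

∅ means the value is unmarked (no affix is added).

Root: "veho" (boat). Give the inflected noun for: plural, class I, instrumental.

Attach case instrumental -d → vehod.
Attach noun class class I -ah → vehodah.
Attach number plural -de → vehodahde.
Apply vowel harmony: vehodahde → vehodahda.
Nasal assimilation: no change.

vehodahda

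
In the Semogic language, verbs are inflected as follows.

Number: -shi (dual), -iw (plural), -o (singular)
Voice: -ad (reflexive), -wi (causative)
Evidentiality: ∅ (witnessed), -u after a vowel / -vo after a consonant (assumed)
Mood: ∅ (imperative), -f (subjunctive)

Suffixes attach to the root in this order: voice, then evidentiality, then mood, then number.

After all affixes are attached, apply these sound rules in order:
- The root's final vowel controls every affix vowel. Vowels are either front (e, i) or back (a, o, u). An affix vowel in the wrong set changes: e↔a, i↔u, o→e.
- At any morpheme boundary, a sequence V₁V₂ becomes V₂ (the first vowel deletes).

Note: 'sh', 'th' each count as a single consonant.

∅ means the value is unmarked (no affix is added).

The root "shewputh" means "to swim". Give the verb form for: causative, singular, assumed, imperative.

shewputhwo

Attach voice causative -wi → shewputhwi.
Attach evidentiality assumed -u (after vowel 'i') → shewputhwiu.
mood = imperative: zero marking, form stays shewputhwiu.
Attach number singular -o → shewputhwiuo.
Apply vowel harmony: shewputhwiuo → shewputhwuuo.
Apply vowel deletion: shewputhwuuo → shewputhwo.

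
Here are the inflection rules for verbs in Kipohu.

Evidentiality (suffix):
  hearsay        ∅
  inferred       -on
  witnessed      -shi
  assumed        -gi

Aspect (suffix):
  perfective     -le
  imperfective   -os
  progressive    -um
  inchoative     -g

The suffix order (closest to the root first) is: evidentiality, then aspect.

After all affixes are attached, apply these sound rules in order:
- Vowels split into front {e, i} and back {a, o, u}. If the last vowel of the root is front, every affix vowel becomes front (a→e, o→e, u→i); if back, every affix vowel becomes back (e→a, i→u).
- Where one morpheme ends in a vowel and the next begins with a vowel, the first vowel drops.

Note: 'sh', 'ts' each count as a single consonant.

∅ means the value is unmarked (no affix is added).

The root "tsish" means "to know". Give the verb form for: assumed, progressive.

Attach evidentiality assumed -gi → tsishgi.
Attach aspect progressive -um → tsishgium.
Apply vowel harmony: tsishgium → tsishgiim.
Apply vowel deletion: tsishgiim → tsishgim.

tsishgim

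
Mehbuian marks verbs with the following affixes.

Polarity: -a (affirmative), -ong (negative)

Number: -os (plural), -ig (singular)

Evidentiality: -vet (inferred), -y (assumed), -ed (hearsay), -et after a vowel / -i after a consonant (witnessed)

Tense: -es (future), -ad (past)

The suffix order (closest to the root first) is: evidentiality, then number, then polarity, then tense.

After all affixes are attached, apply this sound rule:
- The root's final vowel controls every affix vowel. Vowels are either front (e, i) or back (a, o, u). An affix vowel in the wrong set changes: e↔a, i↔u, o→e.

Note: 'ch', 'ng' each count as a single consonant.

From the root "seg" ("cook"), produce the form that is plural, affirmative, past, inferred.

Attach evidentiality inferred -vet → segvet.
Attach number plural -os → segvetos.
Attach polarity affirmative -a → segvetosa.
Attach tense past -ad → segvetosaad.
Apply vowel harmony: segvetosaad → segveteseed.

segveteseed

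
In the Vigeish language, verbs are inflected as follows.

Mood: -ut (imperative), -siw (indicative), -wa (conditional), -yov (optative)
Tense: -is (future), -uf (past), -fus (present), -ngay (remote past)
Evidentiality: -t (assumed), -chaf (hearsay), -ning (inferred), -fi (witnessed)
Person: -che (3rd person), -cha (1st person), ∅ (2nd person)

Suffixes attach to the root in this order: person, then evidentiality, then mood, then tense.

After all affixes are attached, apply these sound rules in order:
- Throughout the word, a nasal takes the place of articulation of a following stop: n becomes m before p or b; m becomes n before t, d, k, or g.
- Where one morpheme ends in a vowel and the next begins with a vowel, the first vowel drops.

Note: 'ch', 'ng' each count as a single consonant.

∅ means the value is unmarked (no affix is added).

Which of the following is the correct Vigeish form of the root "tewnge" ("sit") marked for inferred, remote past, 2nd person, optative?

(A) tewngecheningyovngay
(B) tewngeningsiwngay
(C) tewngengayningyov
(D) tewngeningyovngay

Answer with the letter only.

person = 2nd person: zero marking, form stays tewnge.
Attach evidentiality inferred -ning → tewngening.
Attach mood optative -yov → tewngeningyov.
Attach tense remote past -ngay → tewngeningyovngay.
Nasal assimilation: no change.
Vowel deletion: no change.
So the correct form is tewngeningyovngay, option (D).
(A) tewngecheningyovngay is wrong: it uses 3rd person instead of 2nd person for person.
(B) tewngeningsiwngay is wrong: it uses indicative instead of optative for mood.
(C) tewngengayningyov is wrong: it has the affixes in the wrong order.

D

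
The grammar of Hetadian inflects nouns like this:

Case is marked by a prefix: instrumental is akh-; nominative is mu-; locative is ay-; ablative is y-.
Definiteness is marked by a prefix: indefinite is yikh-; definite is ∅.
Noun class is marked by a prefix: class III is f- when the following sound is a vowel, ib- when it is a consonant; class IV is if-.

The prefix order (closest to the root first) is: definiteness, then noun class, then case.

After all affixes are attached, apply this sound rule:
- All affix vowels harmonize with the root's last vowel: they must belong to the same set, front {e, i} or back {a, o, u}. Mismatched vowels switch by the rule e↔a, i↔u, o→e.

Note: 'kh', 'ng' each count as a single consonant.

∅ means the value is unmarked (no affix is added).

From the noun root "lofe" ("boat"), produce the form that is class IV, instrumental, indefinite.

ekhifyikhlofe

Attach definiteness indefinite yikh- → yikhlofe.
Attach noun class class IV if- → ifyikhlofe.
Attach case instrumental akh- → akhifyikhlofe.
Apply vowel harmony: akhifyikhlofe → ekhifyikhlofe.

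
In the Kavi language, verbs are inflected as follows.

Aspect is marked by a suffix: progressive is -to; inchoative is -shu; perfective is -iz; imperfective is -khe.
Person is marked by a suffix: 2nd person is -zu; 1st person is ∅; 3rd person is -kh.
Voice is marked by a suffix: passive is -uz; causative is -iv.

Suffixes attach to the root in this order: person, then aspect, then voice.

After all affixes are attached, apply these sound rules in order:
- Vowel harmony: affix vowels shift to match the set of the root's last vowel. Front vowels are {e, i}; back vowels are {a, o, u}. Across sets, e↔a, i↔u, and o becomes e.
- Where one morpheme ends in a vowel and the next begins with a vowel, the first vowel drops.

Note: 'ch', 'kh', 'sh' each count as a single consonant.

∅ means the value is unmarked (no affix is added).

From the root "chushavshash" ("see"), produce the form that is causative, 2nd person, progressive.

chushavshashzutuv

Attach person 2nd person -zu → chushavshashzu.
Attach aspect progressive -to → chushavshashzuto.
Attach voice causative -iv → chushavshashzutoiv.
Apply vowel harmony: chushavshashzutoiv → chushavshashzutouv.
Apply vowel deletion: chushavshashzutouv → chushavshashzutuv.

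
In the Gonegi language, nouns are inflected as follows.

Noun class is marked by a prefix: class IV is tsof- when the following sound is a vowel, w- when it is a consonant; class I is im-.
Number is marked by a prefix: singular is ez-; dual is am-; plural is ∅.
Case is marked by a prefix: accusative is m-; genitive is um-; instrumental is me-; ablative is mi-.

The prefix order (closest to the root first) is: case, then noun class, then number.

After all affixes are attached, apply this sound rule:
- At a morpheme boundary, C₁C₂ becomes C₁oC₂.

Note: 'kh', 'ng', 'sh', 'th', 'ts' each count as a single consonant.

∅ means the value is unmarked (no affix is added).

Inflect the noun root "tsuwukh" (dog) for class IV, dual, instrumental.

amowometsuwukh

Attach case instrumental me- → metsuwukh.
Attach noun class class IV w- (before consonant 'm') → wmetsuwukh.
Attach number dual am- → amwmetsuwukh.
Apply epenthesis: amwmetsuwukh → amowometsuwukh.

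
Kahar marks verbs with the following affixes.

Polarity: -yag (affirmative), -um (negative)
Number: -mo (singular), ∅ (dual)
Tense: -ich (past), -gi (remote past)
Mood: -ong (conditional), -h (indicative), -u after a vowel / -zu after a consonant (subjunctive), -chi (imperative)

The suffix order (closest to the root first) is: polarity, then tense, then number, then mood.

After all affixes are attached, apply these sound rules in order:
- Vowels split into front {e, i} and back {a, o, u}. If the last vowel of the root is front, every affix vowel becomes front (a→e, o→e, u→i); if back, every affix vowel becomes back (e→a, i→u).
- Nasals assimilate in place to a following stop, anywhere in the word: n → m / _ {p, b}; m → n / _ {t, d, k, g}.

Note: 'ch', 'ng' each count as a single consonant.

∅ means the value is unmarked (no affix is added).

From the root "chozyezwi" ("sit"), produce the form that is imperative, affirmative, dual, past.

chozyezwiyegichchi

Attach polarity affirmative -yag → chozyezwiyag.
Attach tense past -ich → chozyezwiyagich.
number = dual: zero marking, form stays chozyezwiyagich.
Attach mood imperative -chi → chozyezwiyagichchi.
Apply vowel harmony: chozyezwiyagichchi → chozyezwiyegichchi.
Nasal assimilation: no change.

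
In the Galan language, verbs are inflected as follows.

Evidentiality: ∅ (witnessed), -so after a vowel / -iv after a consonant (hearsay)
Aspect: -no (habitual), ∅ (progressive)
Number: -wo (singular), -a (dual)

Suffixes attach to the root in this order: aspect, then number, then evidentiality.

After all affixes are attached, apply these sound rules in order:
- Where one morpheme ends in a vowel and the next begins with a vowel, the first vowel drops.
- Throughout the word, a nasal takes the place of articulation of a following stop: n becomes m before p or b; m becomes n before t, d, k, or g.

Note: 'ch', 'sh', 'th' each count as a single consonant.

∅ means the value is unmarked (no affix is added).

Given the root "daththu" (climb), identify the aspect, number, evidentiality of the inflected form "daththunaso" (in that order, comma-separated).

Segment: daththu-no-a-so.
aspect: -no → habitual.
number: -a → dual.
evidentiality: -so/iv → hearsay.

habitual, dual, hearsay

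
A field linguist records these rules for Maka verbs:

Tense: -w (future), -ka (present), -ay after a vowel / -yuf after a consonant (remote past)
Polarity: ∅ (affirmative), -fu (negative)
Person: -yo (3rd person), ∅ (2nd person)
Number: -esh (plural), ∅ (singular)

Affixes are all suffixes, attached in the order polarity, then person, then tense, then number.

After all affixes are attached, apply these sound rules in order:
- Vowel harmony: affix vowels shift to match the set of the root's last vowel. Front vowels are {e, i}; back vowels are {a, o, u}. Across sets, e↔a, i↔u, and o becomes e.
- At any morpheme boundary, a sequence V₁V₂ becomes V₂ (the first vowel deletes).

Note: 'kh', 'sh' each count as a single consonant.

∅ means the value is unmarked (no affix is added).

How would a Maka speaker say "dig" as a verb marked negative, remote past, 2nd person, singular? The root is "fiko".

Attach polarity negative -fu → fikofu.
person = 2nd person: zero marking, form stays fikofu.
Attach tense remote past -ay (after vowel 'u') → fikofuay.
number = singular: zero marking, form stays fikofuay.
Vowel harmony: no change.
Apply vowel deletion: fikofuay → fikofay.

fikofay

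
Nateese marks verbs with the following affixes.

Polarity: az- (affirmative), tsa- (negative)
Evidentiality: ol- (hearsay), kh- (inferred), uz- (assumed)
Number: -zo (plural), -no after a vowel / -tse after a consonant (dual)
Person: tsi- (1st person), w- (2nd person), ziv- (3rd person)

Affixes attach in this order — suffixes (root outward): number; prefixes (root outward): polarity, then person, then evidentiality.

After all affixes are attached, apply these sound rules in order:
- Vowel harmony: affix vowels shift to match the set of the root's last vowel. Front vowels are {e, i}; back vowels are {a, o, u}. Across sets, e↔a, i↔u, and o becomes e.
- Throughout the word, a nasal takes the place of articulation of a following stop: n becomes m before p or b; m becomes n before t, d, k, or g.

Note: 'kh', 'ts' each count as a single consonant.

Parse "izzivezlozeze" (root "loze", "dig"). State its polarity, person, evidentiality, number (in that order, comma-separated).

affirmative, 3rd person, assumed, plural

Segment: uz-ziv-az-loze-zo.
polarity: az- → affirmative.
person: ziv- → 3rd person.
evidentiality: uz- → assumed.
number: -zo → plural.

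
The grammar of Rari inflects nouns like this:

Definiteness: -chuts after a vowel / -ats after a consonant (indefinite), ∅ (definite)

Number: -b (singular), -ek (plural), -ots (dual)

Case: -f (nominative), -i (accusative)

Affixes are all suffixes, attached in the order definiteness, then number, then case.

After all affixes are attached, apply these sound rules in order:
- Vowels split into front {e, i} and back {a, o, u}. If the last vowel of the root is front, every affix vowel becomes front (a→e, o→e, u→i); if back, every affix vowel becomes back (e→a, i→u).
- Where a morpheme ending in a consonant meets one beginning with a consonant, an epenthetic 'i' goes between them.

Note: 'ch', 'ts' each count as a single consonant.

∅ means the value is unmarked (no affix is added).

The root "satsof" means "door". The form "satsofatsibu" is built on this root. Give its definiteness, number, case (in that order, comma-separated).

Segment: satsof-ats-b-i.
definiteness: -chuts/ats → indefinite.
number: -b → singular.
case: -i → accusative.

indefinite, singular, accusative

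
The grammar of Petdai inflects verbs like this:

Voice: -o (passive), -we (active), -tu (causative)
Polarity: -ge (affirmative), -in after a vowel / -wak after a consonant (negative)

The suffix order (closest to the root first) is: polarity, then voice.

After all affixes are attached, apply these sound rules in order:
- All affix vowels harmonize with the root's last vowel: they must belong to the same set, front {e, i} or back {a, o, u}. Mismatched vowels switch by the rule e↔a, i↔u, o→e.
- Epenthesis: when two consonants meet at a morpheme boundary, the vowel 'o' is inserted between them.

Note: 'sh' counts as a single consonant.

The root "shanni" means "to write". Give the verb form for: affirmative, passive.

shannigee

Attach polarity affirmative -ge → shannige.
Attach voice passive -o → shannigeo.
Apply vowel harmony: shannigeo → shannigee.
Epenthesis: no change.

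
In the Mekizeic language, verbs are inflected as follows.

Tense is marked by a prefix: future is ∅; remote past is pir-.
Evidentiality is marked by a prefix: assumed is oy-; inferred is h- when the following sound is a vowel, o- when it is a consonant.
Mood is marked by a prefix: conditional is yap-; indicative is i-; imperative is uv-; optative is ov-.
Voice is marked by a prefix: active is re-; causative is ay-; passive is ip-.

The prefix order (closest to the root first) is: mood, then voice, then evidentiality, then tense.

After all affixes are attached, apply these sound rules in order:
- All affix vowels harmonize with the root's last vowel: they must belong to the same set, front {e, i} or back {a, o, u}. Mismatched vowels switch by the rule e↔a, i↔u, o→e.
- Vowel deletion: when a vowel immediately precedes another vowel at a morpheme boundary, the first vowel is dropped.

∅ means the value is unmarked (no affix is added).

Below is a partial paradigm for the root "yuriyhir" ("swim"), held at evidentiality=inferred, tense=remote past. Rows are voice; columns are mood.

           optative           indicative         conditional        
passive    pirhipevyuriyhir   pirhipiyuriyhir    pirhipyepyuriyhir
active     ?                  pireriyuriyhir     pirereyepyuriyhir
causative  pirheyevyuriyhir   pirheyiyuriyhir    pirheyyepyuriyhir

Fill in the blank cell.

Attach mood optative ov- → ovyuriyhir.
Attach voice active re- → reovyuriyhir.
Attach evidentiality inferred o- (before consonant 'r') → oreovyuriyhir.
Attach tense remote past pir- → piroreovyuriyhir.
Apply vowel harmony: piroreovyuriyhir → pirereevyuriyhir.
Apply vowel deletion: pirereevyuriyhir → pirerevyuriyhir.

pirerevyuriyhir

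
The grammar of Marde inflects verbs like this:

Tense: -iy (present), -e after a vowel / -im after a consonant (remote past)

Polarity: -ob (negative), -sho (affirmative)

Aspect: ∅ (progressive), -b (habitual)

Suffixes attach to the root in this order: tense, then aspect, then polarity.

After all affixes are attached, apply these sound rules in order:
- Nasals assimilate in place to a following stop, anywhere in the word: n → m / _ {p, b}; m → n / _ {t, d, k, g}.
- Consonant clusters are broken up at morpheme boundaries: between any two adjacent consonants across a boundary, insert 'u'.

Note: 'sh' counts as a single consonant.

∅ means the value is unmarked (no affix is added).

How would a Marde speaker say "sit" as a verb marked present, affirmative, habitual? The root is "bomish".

Attach tense present -iy → bomishiy.
Attach aspect habitual -b → bomishiyb.
Attach polarity affirmative -sho → bomishiybsho.
Nasal assimilation: no change.
Apply epenthesis: bomishiybsho → bomishiyubusho.

bomishiyubusho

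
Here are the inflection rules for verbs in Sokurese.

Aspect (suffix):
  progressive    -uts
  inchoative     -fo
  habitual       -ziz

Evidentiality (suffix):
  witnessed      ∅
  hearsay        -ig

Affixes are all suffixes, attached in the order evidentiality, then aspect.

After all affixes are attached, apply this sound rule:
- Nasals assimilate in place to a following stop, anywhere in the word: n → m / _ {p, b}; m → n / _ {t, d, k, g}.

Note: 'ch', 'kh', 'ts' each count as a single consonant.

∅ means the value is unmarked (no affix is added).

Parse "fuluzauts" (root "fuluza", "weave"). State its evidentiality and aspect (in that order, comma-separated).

Segment: fuluza-uts.
evidentiality: ∅ → witnessed.
aspect: -uts → progressive.

witnessed, progressive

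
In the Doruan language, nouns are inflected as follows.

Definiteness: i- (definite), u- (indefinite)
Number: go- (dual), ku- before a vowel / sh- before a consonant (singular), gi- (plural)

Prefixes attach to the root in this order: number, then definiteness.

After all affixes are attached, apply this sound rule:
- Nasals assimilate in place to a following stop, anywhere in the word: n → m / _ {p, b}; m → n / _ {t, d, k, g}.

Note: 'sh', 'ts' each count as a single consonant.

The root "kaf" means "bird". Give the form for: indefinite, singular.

ushkaf

Attach number singular sh- (before consonant 'k') → shkaf.
Attach definiteness indefinite u- → ushkaf.
Nasal assimilation: no change.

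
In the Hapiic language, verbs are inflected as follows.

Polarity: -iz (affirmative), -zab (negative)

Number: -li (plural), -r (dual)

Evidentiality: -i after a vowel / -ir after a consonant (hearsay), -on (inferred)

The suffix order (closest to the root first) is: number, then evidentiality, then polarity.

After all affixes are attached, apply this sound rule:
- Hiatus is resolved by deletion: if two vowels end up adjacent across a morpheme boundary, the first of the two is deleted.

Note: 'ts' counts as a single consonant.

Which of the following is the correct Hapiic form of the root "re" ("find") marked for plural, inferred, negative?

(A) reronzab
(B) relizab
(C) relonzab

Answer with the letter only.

C

Attach number plural -li → reli.
Attach evidentiality inferred -on → relion.
Attach polarity negative -zab → relionzab.
Apply vowel deletion: relionzab → relonzab.
So the correct form is relonzab, option (C).
(B) relizab is wrong: it uses hearsay instead of inferred for evidentiality.
(A) reronzab is wrong: it uses dual instead of plural for number.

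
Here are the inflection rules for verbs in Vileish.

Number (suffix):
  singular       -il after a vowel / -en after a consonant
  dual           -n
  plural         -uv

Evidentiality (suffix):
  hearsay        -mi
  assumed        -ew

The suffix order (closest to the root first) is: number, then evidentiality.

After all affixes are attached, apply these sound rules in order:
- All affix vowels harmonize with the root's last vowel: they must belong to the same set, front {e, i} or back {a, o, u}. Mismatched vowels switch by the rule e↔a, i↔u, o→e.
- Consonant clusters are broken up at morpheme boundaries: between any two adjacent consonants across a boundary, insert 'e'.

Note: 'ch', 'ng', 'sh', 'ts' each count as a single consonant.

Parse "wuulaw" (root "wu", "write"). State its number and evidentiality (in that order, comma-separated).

Segment: wu-il-ew.
number: -il/en → singular.
evidentiality: -ew → assumed.

singular, assumed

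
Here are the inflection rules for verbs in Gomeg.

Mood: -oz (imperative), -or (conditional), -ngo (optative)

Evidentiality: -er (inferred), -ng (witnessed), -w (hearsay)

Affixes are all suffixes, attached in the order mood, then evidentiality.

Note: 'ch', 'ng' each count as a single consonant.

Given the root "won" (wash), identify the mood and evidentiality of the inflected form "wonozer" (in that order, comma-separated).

Segment: won-oz-er.
mood: -oz → imperative.
evidentiality: -er → inferred.

imperative, inferred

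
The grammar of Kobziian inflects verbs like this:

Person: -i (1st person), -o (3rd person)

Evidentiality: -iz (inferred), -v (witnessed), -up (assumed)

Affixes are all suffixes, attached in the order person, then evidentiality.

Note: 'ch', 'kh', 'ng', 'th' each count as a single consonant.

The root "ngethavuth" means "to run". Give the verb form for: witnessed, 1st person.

Attach person 1st person -i → ngethavuthi.
Attach evidentiality witnessed -v → ngethavuthiv.

ngethavuthiv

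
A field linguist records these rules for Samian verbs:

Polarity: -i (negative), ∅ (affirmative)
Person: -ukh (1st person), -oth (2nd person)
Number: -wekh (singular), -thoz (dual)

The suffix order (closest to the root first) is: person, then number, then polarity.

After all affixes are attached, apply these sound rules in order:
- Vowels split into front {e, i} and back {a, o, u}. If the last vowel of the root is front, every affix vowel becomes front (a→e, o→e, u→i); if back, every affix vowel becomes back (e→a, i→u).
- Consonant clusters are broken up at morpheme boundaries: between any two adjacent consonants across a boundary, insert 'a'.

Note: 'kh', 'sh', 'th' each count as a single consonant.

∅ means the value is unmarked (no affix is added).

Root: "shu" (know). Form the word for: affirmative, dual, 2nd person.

Attach person 2nd person -oth → shuoth.
Attach number dual -thoz → shuoththoz.
polarity = affirmative: zero marking, form stays shuoththoz.
Vowel harmony: no change.
Apply epenthesis: shuoththoz → shuothathoz.

shuothathoz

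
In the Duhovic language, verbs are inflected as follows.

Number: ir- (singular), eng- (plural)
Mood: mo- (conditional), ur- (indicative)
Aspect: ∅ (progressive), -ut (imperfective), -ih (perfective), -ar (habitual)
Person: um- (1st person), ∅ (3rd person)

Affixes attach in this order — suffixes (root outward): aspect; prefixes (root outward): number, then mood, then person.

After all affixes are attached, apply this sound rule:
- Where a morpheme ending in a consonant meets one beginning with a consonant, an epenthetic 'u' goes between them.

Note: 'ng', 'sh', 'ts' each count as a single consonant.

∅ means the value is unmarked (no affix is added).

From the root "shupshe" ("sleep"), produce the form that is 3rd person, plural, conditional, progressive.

Attach number plural eng- → engshupshe.
Attach mood conditional mo- → moengshupshe.
aspect = progressive: zero marking, form stays moengshupshe.
person = 3rd person: zero marking, form stays moengshupshe.
Apply epenthesis: moengshupshe → moengushupshe.

moengushupshe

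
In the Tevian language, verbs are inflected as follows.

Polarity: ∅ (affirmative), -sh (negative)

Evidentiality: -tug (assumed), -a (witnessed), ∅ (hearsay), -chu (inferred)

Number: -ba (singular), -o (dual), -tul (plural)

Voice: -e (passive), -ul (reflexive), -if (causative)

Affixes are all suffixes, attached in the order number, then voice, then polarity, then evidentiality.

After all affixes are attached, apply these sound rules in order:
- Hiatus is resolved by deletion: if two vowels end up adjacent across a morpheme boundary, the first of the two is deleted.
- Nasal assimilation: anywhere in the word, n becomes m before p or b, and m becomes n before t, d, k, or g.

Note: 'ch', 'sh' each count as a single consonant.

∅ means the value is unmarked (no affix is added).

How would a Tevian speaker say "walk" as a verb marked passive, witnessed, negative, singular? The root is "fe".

febesha

Attach number singular -ba → feba.
Attach voice passive -e → febae.
Attach polarity negative -sh → febaesh.
Attach evidentiality witnessed -a → febaesha.
Apply vowel deletion: febaesha → febesha.
Nasal assimilation: no change.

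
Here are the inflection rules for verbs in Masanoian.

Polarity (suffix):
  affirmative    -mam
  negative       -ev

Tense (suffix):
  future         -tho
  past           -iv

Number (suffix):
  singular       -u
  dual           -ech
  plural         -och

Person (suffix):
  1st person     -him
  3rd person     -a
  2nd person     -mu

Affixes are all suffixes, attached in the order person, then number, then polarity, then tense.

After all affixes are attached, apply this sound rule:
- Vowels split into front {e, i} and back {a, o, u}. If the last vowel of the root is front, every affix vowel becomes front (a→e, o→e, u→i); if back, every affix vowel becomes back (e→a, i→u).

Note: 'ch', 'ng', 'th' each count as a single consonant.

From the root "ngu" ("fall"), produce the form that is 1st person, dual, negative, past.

nguhumachavuv

Attach person 1st person -him → nguhim.
Attach number dual -ech → nguhimech.
Attach polarity negative -ev → nguhimechev.
Attach tense past -iv → nguhimecheviv.
Apply vowel harmony: nguhimecheviv → nguhumachavuv.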